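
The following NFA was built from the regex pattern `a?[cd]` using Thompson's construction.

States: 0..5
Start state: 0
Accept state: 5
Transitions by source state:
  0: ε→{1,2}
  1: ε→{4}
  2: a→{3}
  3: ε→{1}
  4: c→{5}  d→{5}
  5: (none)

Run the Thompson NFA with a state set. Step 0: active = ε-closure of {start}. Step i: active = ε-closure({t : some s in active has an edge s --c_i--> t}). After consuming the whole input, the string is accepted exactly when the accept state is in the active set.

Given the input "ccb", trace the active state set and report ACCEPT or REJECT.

initial (ε-close {0}): {0,1,2,4}
'c' @ 1: {5}  [accepting]
'c' @ 2: {}  — state set empty
rest 'b' ignored (set empty)
final: {}; accept 5 not in set

Answer: REJECT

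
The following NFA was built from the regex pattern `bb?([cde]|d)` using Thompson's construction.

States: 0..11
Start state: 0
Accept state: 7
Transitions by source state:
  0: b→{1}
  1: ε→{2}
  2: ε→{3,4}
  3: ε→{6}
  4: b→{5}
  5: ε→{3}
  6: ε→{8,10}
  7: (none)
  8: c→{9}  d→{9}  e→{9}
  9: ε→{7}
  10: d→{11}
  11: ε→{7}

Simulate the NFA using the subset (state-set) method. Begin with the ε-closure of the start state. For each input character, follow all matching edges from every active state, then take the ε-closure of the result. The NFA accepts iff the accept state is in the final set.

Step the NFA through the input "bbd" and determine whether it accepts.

initial (ε-close {0}): {0}
'b' @ 1: {1,2,3,4,6,8,10}
'b' @ 2: {3,5,6,8,10}
'd' @ 3: {7,9,11}  [accepting]
after full input: {7,9,11}  (accept=7 in)

Answer: ACCEPT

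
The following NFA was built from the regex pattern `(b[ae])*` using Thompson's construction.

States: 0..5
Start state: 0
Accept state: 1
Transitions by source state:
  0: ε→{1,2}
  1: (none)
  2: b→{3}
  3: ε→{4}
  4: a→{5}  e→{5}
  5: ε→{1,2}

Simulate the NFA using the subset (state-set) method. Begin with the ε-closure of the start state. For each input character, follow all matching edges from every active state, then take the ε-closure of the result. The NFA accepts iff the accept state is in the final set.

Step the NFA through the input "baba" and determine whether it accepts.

start: ε-closure({0}) = {0,1,2}
'b' @ 1: {3,4}
'a' @ 2: {1,2,5}  (accept∈set)
'b' @ 3: {3,4}
'a' @ 4: {1,2,5}  (accept∈set)
final: {1,2,5}; accept 1 in set

Answer: ACCEPT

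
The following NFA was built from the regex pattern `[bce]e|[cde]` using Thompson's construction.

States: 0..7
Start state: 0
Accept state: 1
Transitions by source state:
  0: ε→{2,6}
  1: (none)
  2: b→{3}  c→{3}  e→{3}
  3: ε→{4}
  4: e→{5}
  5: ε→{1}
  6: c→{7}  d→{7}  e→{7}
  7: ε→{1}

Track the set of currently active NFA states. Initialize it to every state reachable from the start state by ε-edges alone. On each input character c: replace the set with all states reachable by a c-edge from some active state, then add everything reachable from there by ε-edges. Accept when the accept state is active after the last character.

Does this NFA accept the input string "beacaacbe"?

Answer: REJECT

Steps:
initial (ε-close {0}): {0,2,6}
'b' @ 1: {3,4}
'e' @ 2: {1,5}  [accepting]
'a' @ 3: {}  — dead — no transitions
rest 'caacbe' ignored (set empty)
after full input: {}  (accept=1 not in)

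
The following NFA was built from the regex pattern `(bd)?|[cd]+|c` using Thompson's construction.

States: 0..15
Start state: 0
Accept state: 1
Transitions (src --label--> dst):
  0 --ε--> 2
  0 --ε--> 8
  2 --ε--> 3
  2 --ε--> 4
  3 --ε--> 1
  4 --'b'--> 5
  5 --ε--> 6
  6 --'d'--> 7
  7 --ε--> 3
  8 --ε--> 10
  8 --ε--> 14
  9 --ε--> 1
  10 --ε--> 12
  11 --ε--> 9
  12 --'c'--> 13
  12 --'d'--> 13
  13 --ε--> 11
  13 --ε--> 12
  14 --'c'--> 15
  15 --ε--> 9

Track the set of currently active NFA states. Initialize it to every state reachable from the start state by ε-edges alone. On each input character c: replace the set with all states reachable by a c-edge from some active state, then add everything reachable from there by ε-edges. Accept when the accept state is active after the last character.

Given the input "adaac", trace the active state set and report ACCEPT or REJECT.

Answer: REJECT

Derivation:
S₀ = ε-closure({0}) = {0,1,2,3,4,8,10,12,14}
'a' @ 1: {}  — state set empty
rest 'daac' ignored (set empty)
final: {}; accept 1 not in set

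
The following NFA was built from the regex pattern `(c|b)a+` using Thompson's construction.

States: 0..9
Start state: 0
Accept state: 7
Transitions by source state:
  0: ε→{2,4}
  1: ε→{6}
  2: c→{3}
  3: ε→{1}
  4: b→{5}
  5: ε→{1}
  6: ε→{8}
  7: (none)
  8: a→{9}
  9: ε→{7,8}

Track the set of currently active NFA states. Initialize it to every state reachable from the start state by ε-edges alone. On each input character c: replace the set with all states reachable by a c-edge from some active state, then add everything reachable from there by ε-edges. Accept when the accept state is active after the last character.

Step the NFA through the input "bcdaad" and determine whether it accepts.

S₀ = ε-closure({0}) = {0,2,4}
'b' @ 1: {1,5,6,8}
'c' @ 2: {}  — state set empty
rest 'daad' ignored (set empty)
after full input: {}  (accept=7 not in)

Answer: REJECT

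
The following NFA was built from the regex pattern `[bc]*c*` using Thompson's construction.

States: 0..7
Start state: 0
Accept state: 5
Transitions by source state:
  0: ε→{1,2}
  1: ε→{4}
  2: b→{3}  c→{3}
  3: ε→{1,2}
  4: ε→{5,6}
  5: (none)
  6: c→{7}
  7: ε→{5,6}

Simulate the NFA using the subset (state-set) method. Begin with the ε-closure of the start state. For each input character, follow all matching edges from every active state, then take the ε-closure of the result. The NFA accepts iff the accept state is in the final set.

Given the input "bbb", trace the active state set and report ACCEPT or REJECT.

initial (ε-close {0}): {0,1,2,4,5,6}
'b' @ 1: {1,2,3,4,5,6}  ✓accept
'b' @ 2: {1,2,3,4,5,6}  ✓accept
'b' @ 3: {1,2,3,4,5,6}  ✓accept
end set {1,2,3,4,5,6} — state 5 in

Answer: ACCEPT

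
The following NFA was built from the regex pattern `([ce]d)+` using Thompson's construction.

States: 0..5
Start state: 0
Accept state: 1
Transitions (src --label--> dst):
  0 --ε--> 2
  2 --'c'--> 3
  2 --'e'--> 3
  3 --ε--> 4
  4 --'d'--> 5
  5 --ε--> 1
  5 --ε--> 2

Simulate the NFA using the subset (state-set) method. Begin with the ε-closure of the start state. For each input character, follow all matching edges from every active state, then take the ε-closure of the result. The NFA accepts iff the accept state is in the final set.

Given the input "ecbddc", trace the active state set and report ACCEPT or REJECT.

start: ε-closure({0}) = {0,2}
'e' @ 1: {3,4}
'c' @ 2: {}  — no active states
rest 'bddc' ignored (set empty)
end set {} — state 1 not in

Answer: REJECT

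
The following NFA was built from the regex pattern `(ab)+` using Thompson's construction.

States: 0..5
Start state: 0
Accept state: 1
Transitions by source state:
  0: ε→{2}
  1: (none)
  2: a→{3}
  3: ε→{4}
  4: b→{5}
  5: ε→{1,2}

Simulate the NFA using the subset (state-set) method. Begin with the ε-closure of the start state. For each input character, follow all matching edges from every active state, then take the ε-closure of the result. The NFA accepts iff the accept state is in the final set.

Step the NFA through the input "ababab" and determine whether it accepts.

Answer: ACCEPT

Steps:
initial (ε-close {0}): {0,2}
'a' @ 1: {3,4}
'b' @ 2: {1,2,5}  ✓accept
'a' @ 3: {3,4}
'b' @ 4: {1,2,5}  ✓accept
'a' @ 5: {3,4}
'b' @ 6: {1,2,5}  ✓accept
end set {1,2,5} — state 1 in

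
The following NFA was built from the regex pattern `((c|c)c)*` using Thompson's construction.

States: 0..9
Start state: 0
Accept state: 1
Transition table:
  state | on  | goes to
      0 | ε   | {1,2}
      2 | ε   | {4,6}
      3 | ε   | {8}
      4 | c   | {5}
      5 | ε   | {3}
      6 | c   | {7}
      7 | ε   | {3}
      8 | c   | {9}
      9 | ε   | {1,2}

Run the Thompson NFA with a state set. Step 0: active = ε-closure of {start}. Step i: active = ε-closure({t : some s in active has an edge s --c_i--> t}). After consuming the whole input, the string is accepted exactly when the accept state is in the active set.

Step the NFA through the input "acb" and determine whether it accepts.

Answer: REJECT

Trace:
initial (ε-close {0}): {0,1,2,4,6}
'a' @ 1: {}  — no active states
rest 'cb' ignored (set empty)
after full input: {}  (accept=1 not in)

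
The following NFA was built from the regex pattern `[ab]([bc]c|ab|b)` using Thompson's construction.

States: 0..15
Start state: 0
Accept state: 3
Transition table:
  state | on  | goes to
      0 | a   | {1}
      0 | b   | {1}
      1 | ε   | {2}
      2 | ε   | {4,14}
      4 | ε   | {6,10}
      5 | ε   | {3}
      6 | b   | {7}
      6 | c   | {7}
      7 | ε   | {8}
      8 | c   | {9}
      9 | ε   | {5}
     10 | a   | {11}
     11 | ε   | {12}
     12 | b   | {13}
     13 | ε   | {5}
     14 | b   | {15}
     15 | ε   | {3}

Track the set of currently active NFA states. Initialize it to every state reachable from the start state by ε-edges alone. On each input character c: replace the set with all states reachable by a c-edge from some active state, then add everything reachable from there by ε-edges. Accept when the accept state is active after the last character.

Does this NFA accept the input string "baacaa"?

Answer: REJECT

Trace:
initial (ε-close {0}): {0}
'b' @ 1: {1,2,4,6,10,14}
'a' @ 2: {11,12}
'a' @ 3: {}  — dead — no transitions
rest 'caa' ignored (set empty)
after full input: {}  (accept=3 not in)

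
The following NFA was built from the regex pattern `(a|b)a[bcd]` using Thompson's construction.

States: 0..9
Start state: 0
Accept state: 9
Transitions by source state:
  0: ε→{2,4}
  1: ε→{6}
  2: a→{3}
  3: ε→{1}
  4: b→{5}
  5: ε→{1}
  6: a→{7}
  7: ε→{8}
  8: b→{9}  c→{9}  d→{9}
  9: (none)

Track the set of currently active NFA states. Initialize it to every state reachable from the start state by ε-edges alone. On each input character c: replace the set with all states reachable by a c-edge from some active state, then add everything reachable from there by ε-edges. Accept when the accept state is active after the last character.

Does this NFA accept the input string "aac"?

Answer: ACCEPT

Steps:
S₀ = ε-closure({0}) = {0,2,4}
'a' @ 1: {1,3,6}
'a' @ 2: {7,8}
'c' @ 3: {9}  [accepting]
after full input: {9}  (accept=9 in)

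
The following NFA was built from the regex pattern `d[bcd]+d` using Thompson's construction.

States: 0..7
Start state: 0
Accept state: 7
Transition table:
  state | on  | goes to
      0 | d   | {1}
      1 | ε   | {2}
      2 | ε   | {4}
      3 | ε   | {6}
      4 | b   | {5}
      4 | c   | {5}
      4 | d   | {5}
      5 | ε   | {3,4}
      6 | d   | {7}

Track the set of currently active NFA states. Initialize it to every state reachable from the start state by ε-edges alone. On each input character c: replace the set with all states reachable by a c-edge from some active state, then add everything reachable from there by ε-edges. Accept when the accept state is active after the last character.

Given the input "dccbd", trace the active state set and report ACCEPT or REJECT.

Answer: ACCEPT

Steps:
start: ε-closure({0}) = {0}
'd' @ 1: {1,2,4}
'c' @ 2: {3,4,5,6}
'c' @ 3: {3,4,5,6}
'b' @ 4: {3,4,5,6}
'd' @ 5: {3,4,5,6,7}  (accept∈set)
after full input: {3,4,5,6,7}  (accept=7 in)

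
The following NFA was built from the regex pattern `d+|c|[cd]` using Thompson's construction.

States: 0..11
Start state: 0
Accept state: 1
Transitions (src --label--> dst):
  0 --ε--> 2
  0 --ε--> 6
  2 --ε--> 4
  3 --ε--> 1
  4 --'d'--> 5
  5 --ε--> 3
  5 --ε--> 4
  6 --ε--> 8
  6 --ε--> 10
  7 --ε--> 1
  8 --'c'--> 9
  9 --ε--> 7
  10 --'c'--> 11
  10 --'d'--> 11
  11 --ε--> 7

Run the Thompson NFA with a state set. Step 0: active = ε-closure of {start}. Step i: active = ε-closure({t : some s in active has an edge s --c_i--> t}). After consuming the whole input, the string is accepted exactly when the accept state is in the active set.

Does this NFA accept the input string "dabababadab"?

S₀ = ε-closure({0}) = {0,2,4,6,8,10}
'd' @ 1: {1,3,4,5,7,11}  (accept∈set)
'a' @ 2: {}  — no active states
rest 'bababadab' ignored (set empty)
final: {}; accept 1 not in set

Answer: REJECT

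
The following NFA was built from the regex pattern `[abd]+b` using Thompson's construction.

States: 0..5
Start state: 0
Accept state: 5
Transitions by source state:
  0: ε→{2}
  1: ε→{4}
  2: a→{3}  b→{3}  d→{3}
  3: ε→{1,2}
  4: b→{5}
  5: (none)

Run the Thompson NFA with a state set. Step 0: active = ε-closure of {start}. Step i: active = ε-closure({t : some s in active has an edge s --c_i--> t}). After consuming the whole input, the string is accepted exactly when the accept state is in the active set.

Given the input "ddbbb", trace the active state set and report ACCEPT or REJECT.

Answer: ACCEPT

Derivation:
start: ε-closure({0}) = {0,2}
'd' @ 1: {1,2,3,4}
'd' @ 2: {1,2,3,4}
'b' @ 3: {1,2,3,4,5}  (accept∈set)
'b' @ 4: {1,2,3,4,5}  (accept∈set)
'b' @ 5: {1,2,3,4,5}  (accept∈set)
final: {1,2,3,4,5}; accept 5 in set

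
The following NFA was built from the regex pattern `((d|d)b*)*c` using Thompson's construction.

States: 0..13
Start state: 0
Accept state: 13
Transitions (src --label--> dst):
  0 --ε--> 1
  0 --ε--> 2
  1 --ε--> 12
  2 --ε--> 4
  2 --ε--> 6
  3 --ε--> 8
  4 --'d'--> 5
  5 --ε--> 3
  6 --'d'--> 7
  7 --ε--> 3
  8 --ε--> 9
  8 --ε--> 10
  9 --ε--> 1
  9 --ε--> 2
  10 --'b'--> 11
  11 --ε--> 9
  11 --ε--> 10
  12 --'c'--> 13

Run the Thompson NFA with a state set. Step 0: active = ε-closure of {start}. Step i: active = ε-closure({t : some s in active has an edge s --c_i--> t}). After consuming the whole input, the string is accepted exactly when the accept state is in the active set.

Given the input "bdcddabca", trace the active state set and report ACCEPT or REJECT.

initial (ε-close {0}): {0,1,2,4,6,12}
'b' @ 1: {}  — no active states
rest 'dcddabca' ignored (set empty)
after full input: {}  (accept=13 not in)

Answer: REJECT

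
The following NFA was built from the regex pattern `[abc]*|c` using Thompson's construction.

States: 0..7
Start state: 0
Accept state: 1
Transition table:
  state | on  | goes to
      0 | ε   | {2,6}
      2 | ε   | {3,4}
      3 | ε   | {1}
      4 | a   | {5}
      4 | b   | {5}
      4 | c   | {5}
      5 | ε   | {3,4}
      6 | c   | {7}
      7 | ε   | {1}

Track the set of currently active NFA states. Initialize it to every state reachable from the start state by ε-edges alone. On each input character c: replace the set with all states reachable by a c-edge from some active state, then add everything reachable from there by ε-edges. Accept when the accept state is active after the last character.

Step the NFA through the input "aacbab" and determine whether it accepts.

Answer: ACCEPT

Trace:
initial (ε-close {0}): {0,1,2,3,4,6}
'a' @ 1: {1,3,4,5}  (accept∈set)
'a' @ 2: {1,3,4,5}  (accept∈set)
'c' @ 3: {1,3,4,5}  (accept∈set)
'b' @ 4: {1,3,4,5}  (accept∈set)
'a' @ 5: {1,3,4,5}  (accept∈set)
'b' @ 6: {1,3,4,5}  (accept∈set)
after full input: {1,3,4,5}  (accept=1 in)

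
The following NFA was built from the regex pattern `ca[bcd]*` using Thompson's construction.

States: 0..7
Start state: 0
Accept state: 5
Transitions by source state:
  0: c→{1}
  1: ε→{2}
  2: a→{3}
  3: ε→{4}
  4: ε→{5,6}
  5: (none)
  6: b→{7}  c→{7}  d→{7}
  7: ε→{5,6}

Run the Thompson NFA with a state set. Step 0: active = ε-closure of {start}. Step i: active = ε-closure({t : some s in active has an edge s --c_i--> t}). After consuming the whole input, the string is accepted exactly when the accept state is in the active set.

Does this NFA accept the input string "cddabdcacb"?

Answer: REJECT

Trace:
initial (ε-close {0}): {0}
'c' @ 1: {1,2}
'd' @ 2: {}  — state set empty
rest 'dabdcacb' ignored (set empty)
after full input: {}  (accept=5 not in)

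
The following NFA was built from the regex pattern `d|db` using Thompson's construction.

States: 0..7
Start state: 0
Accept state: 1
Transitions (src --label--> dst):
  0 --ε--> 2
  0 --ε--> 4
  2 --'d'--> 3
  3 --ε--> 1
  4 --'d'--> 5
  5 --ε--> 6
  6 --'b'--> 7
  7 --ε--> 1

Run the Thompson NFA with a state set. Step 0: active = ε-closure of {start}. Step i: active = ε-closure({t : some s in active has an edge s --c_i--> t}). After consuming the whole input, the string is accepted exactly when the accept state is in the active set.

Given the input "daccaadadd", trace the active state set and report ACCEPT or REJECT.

S₀ = ε-closure({0}) = {0,2,4}
'd' @ 1: {1,3,5,6}  ✓accept
'a' @ 2: {}  — no active states
rest 'ccaadadd' ignored (set empty)
final: {}; accept 1 not in set

Answer: REJECT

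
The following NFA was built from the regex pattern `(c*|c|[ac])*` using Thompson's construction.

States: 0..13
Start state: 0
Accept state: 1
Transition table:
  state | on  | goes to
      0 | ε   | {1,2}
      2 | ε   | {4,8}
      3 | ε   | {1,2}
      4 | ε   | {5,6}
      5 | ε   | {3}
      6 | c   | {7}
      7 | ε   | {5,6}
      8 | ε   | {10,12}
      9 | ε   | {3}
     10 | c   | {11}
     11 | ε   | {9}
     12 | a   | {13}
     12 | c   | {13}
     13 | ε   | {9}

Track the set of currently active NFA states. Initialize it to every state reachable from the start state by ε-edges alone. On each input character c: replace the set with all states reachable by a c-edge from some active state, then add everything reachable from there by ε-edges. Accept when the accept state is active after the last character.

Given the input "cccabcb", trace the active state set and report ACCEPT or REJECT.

initial (ε-close {0}): {0,1,2,3,4,5,6,8,10,12}
'c' @ 1: {1,2,3,4,5,6,7,8,9,10,11,12,13}  ✓accept
'c' @ 2: {1,2,3,4,5,6,7,8,9,10,11,12,13}  ✓accept
'c' @ 3: {1,2,3,4,5,6,7,8,9,10,11,12,13}  ✓accept
'a' @ 4: {1,2,3,4,5,6,8,9,10,12,13}  ✓accept
'b' @ 5: {}  — dead — no transitions
rest 'cb' ignored (set empty)
after full input: {}  (accept=1 not in)

Answer: REJECT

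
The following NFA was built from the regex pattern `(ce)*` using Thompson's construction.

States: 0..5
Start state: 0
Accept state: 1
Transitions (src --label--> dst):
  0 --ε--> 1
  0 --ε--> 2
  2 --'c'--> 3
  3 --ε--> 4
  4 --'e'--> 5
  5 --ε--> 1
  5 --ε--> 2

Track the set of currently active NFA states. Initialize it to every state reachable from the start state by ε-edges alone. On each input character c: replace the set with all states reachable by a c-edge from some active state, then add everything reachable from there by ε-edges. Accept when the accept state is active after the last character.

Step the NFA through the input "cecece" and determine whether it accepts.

Answer: ACCEPT

Trace:
start: ε-closure({0}) = {0,1,2}
'c' @ 1: {3,4}
'e' @ 2: {1,2,5}  ✓accept
'c' @ 3: {3,4}
'e' @ 4: {1,2,5}  ✓accept
'c' @ 5: {3,4}
'e' @ 6: {1,2,5}  ✓accept
final: {1,2,5}; accept 1 in set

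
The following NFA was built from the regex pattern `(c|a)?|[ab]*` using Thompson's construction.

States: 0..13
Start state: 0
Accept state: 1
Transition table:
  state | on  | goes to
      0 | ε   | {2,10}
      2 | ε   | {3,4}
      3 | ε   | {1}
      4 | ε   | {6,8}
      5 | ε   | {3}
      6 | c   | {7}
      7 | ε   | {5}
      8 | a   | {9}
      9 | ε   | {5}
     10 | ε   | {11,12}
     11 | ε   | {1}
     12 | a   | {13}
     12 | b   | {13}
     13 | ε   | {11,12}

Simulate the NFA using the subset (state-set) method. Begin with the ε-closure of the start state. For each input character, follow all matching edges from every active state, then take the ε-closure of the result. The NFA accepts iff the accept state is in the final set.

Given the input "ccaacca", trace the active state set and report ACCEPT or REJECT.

Answer: REJECT

Steps:
start: ε-closure({0}) = {0,1,2,3,4,6,8,10,11,12}
'c' @ 1: {1,3,5,7}  ✓accept
'c' @ 2: {}  — state set empty
rest 'aacca' ignored (set empty)
final: {}; accept 1 not in set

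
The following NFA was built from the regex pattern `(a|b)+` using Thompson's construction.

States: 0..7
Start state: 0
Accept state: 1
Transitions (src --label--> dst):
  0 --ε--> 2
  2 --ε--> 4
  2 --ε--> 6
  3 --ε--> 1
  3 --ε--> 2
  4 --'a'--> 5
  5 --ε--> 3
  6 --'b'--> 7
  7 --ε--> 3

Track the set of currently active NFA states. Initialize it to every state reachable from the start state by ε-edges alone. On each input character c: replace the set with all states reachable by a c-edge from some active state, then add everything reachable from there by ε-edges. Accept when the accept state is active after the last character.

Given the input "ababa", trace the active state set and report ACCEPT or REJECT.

Answer: ACCEPT

Trace:
start: ε-closure({0}) = {0,2,4,6}
'a' @ 1: {1,2,3,4,5,6}  [accepting]
'b' @ 2: {1,2,3,4,6,7}  [accepting]
'a' @ 3: {1,2,3,4,5,6}  [accepting]
'b' @ 4: {1,2,3,4,6,7}  [accepting]
'a' @ 5: {1,2,3,4,5,6}  [accepting]
final: {1,2,3,4,5,6}; accept 1 in set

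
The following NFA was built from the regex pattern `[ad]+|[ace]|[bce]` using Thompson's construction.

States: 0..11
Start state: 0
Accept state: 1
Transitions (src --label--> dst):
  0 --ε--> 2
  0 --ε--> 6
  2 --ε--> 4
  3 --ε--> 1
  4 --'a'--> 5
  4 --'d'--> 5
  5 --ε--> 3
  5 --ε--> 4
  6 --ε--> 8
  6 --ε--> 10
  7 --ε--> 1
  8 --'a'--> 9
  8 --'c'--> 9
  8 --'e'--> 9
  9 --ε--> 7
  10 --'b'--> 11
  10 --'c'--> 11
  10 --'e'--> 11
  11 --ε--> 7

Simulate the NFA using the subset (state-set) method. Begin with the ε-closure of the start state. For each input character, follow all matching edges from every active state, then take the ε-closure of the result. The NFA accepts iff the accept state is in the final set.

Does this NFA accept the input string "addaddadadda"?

initial (ε-close {0}): {0,2,4,6,8,10}
'a' @ 1: {1,3,4,5,7,9}  (accept∈set)
'd' @ 2: {1,3,4,5}  (accept∈set)
'd' @ 3: {1,3,4,5}  (accept∈set)
'a' @ 4: {1,3,4,5}  (accept∈set)
'd' @ 5: {1,3,4,5}  (accept∈set)
'd' @ 6: {1,3,4,5}  (accept∈set)
'a' @ 7: {1,3,4,5}  (accept∈set)
'd' @ 8: {1,3,4,5}  (accept∈set)
'a' @ 9: {1,3,4,5}  (accept∈set)
'd' @ 10: {1,3,4,5}  (accept∈set)
'd' @ 11: {1,3,4,5}  (accept∈set)
'a' @ 12: {1,3,4,5}  (accept∈set)
final: {1,3,4,5}; accept 1 in set

Answer: ACCEPT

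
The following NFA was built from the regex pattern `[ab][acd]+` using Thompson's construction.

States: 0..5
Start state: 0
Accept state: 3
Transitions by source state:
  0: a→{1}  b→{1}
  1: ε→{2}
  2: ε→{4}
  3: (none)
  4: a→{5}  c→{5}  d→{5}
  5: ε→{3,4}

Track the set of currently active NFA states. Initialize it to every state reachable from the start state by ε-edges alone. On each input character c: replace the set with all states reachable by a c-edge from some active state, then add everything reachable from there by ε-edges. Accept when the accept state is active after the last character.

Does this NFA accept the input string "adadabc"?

start: ε-closure({0}) = {0}
'a' @ 1: {1,2,4}
'd' @ 2: {3,4,5}  ✓accept
'a' @ 3: {3,4,5}  ✓accept
'd' @ 4: {3,4,5}  ✓accept
'a' @ 5: {3,4,5}  ✓accept
'b' @ 6: {}  — dead — no transitions
rest 'c' ignored (set empty)
end set {} — state 3 not in

Answer: REJECT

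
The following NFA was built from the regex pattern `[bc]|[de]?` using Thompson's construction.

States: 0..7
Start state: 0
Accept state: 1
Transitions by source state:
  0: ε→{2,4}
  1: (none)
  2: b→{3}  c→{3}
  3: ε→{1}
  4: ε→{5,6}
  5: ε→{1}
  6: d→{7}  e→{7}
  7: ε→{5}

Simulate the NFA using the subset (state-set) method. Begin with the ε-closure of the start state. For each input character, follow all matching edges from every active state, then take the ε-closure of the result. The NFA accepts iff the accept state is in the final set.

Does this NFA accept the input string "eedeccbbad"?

start: ε-closure({0}) = {0,1,2,4,5,6}
'e' @ 1: {1,5,7}  ✓accept
'e' @ 2: {}  — state set empty
rest 'deccbbad' ignored (set empty)
end set {} — state 1 not in

Answer: REJECT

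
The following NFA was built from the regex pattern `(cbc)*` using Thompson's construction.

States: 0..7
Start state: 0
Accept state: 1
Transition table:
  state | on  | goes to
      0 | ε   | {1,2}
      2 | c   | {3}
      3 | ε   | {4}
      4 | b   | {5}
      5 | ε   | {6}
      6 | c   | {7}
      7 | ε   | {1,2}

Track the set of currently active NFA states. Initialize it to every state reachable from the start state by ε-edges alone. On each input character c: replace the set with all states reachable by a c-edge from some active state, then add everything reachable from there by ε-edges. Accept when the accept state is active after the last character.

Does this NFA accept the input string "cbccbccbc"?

initial (ε-close {0}): {0,1,2}
'c' @ 1: {3,4}
'b' @ 2: {5,6}
'c' @ 3: {1,2,7}  [accepting]
'c' @ 4: {3,4}
'b' @ 5: {5,6}
'c' @ 6: {1,2,7}  [accepting]
'c' @ 7: {3,4}
'b' @ 8: {5,6}
'c' @ 9: {1,2,7}  [accepting]
final: {1,2,7}; accept 1 in set

Answer: ACCEPT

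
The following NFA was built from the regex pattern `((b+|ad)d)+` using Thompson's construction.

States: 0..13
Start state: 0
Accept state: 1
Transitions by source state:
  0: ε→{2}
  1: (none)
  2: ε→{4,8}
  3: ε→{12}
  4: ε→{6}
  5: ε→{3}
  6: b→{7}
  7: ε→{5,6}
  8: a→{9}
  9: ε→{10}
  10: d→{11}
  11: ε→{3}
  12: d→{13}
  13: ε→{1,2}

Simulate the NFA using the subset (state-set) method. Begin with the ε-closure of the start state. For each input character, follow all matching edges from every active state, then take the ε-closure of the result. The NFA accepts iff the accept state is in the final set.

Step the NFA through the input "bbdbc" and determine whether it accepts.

Answer: REJECT

Derivation:
initial (ε-close {0}): {0,2,4,6,8}
'b' @ 1: {3,5,6,7,12}
'b' @ 2: {3,5,6,7,12}
'd' @ 3: {1,2,4,6,8,13}  [accepting]
'b' @ 4: {3,5,6,7,12}
'c' @ 5: {}  — no active states
final: {}; accept 1 not in set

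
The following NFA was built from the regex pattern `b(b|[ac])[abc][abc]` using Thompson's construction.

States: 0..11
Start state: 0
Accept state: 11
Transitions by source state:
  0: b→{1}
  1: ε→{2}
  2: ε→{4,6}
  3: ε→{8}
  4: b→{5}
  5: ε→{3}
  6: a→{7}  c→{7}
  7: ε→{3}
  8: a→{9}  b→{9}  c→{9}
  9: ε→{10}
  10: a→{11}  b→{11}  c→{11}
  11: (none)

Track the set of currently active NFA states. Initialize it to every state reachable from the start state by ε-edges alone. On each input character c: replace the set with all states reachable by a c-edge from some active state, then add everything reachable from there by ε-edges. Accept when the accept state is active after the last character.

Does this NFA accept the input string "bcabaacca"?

Answer: REJECT

Trace:
start: ε-closure({0}) = {0}
'b' @ 1: {1,2,4,6}
'c' @ 2: {3,7,8}
'a' @ 3: {9,10}
'b' @ 4: {11}  ✓accept
'a' @ 5: {}  — no active states
rest 'acca' ignored (set empty)
final: {}; accept 11 not in set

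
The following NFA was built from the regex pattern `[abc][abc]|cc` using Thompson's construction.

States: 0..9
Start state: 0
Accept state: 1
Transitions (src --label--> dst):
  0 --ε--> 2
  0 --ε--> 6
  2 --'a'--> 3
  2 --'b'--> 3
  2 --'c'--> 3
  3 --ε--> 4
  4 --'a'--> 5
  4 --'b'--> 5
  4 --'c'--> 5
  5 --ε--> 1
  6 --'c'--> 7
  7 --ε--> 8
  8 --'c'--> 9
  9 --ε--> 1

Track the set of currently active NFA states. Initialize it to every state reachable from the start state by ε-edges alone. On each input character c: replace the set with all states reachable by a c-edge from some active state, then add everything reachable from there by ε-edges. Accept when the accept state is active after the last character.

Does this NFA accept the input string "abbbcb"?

Answer: REJECT

Steps:
start: ε-closure({0}) = {0,2,6}
'a' @ 1: {3,4}
'b' @ 2: {1,5}  (accept∈set)
'b' @ 3: {}  — no active states
rest 'bcb' ignored (set empty)
after full input: {}  (accept=1 not in)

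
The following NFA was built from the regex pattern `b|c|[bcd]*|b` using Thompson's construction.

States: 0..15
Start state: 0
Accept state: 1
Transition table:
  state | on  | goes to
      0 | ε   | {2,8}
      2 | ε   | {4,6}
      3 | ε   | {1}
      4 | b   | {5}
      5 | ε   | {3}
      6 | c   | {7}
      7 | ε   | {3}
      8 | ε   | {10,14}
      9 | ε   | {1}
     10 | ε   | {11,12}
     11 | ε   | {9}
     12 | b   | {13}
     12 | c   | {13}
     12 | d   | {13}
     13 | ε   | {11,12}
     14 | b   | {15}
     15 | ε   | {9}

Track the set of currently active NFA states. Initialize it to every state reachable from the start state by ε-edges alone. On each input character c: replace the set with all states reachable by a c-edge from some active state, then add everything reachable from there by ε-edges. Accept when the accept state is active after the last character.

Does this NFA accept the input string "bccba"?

initial (ε-close {0}): {0,1,2,4,6,8,9,10,11,12,14}
'b' @ 1: {1,3,5,9,11,12,13,15}  ✓accept
'c' @ 2: {1,9,11,12,13}  ✓accept
'c' @ 3: {1,9,11,12,13}  ✓accept
'b' @ 4: {1,9,11,12,13}  ✓accept
'a' @ 5: {}  — no active states
final: {}; accept 1 not in set

Answer: REJECT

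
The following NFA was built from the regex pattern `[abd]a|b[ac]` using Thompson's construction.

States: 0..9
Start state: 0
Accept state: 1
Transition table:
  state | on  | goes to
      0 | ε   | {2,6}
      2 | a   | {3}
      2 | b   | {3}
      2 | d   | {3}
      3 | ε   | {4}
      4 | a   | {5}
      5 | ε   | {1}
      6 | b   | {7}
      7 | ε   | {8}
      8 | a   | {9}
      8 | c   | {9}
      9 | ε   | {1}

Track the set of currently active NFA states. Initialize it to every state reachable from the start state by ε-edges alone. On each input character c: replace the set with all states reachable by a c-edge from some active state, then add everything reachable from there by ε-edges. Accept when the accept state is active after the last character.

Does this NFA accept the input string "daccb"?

initial (ε-close {0}): {0,2,6}
'd' @ 1: {3,4}
'a' @ 2: {1,5}  (accept∈set)
'c' @ 3: {}  — dead — no transitions
rest 'cb' ignored (set empty)
after full input: {}  (accept=1 not in)

Answer: REJECT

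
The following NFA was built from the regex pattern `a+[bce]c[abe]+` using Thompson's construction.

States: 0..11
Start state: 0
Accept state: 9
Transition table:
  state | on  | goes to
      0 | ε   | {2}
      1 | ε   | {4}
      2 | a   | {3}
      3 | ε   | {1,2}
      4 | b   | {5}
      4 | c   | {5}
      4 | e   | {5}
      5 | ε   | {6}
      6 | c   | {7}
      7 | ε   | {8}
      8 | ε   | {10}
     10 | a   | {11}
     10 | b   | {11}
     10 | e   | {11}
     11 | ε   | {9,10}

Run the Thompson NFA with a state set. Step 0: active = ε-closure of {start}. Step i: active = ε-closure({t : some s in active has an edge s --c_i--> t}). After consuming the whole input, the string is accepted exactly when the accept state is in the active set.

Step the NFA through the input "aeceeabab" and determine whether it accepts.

Answer: ACCEPT

Trace:
S₀ = ε-closure({0}) = {0,2}
'a' @ 1: {1,2,3,4}
'e' @ 2: {5,6}
'c' @ 3: {7,8,10}
'e' @ 4: {9,10,11}  (accept∈set)
'e' @ 5: {9,10,11}  (accept∈set)
'a' @ 6: {9,10,11}  (accept∈set)
'b' @ 7: {9,10,11}  (accept∈set)
'a' @ 8: {9,10,11}  (accept∈set)
'b' @ 9: {9,10,11}  (accept∈set)
final: {9,10,11}; accept 9 in set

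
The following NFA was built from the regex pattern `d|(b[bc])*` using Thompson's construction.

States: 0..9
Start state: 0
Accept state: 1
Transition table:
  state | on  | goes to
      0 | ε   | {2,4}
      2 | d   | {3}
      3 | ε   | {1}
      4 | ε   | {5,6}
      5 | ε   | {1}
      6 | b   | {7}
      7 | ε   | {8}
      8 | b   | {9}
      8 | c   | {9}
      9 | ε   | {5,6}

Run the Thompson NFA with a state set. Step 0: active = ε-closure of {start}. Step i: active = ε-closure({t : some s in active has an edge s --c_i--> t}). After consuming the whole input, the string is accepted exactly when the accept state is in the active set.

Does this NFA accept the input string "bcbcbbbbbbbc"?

start: ε-closure({0}) = {0,1,2,4,5,6}
'b' @ 1: {7,8}
'c' @ 2: {1,5,6,9}  (accept∈set)
'b' @ 3: {7,8}
'c' @ 4: {1,5,6,9}  (accept∈set)
'b' @ 5: {7,8}
'b' @ 6: {1,5,6,9}  (accept∈set)
'b' @ 7: {7,8}
'b' @ 8: {1,5,6,9}  (accept∈set)
'b' @ 9: {7,8}
'b' @ 10: {1,5,6,9}  (accept∈set)
'b' @ 11: {7,8}
'c' @ 12: {1,5,6,9}  (accept∈set)
after full input: {1,5,6,9}  (accept=1 in)

Answer: ACCEPT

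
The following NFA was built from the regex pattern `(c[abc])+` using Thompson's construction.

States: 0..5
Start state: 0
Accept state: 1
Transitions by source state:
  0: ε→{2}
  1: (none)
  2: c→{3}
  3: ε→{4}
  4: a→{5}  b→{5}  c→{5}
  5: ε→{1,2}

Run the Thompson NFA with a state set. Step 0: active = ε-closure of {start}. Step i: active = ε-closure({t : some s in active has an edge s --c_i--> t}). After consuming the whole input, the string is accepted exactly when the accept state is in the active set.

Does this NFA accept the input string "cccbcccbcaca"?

Answer: ACCEPT

Derivation:
S₀ = ε-closure({0}) = {0,2}
'c' @ 1: {3,4}
'c' @ 2: {1,2,5}  ✓accept
'c' @ 3: {3,4}
'b' @ 4: {1,2,5}  ✓accept
'c' @ 5: {3,4}
'c' @ 6: {1,2,5}  ✓accept
'c' @ 7: {3,4}
'b' @ 8: {1,2,5}  ✓accept
'c' @ 9: {3,4}
'a' @ 10: {1,2,5}  ✓accept
'c' @ 11: {3,4}
'a' @ 12: {1,2,5}  ✓accept
after full input: {1,2,5}  (accept=1 in)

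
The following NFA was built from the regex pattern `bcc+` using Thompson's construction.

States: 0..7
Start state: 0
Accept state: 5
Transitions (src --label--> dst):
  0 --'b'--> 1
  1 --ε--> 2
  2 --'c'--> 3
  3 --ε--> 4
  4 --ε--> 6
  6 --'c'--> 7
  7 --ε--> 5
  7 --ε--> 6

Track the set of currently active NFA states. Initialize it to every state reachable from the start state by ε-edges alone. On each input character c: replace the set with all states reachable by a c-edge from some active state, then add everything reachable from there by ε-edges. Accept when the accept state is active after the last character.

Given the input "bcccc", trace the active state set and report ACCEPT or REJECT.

Answer: ACCEPT

Steps:
initial (ε-close {0}): {0}
'b' @ 1: {1,2}
'c' @ 2: {3,4,6}
'c' @ 3: {5,6,7}  [accepting]
'c' @ 4: {5,6,7}  [accepting]
'c' @ 5: {5,6,7}  [accepting]
after full input: {5,6,7}  (accept=5 in)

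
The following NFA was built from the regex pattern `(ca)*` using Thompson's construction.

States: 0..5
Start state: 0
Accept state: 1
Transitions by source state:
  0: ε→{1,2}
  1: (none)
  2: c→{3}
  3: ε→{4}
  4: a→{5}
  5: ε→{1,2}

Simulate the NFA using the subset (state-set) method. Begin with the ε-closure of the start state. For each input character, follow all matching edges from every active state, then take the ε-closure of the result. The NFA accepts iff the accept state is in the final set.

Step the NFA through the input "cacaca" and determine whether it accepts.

initial (ε-close {0}): {0,1,2}
'c' @ 1: {3,4}
'a' @ 2: {1,2,5}  [accepting]
'c' @ 3: {3,4}
'a' @ 4: {1,2,5}  [accepting]
'c' @ 5: {3,4}
'a' @ 6: {1,2,5}  [accepting]
after full input: {1,2,5}  (accept=1 in)

Answer: ACCEPT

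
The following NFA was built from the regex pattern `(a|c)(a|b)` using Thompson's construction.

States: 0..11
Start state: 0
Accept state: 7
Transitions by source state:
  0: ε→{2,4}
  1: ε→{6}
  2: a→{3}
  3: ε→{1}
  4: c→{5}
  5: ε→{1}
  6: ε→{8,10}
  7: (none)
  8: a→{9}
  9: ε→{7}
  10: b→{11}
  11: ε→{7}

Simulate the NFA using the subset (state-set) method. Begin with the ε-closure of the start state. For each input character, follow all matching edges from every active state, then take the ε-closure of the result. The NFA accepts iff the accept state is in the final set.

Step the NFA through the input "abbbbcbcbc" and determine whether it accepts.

Answer: REJECT

Derivation:
initial (ε-close {0}): {0,2,4}
'a' @ 1: {1,3,6,8,10}
'b' @ 2: {7,11}  [accepting]
'b' @ 3: {}  — state set empty
rest 'bbcbcbc' ignored (set empty)
final: {}; accept 7 not in set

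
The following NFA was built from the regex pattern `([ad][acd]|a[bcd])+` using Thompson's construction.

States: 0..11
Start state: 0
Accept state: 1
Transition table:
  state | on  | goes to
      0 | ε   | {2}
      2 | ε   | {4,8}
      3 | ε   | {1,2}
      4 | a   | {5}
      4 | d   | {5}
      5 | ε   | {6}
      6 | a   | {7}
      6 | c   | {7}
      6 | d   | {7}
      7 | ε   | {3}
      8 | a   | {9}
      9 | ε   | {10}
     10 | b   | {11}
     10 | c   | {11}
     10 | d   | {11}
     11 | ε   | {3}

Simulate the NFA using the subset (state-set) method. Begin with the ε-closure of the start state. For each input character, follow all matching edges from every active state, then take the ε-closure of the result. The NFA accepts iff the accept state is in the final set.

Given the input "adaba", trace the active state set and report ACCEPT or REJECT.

Answer: REJECT

Derivation:
start: ε-closure({0}) = {0,2,4,8}
'a' @ 1: {5,6,9,10}
'd' @ 2: {1,2,3,4,7,8,11}  (accept∈set)
'a' @ 3: {5,6,9,10}
'b' @ 4: {1,2,3,4,8,11}  (accept∈set)
'a' @ 5: {5,6,9,10}
final: {5,6,9,10}; accept 1 not in set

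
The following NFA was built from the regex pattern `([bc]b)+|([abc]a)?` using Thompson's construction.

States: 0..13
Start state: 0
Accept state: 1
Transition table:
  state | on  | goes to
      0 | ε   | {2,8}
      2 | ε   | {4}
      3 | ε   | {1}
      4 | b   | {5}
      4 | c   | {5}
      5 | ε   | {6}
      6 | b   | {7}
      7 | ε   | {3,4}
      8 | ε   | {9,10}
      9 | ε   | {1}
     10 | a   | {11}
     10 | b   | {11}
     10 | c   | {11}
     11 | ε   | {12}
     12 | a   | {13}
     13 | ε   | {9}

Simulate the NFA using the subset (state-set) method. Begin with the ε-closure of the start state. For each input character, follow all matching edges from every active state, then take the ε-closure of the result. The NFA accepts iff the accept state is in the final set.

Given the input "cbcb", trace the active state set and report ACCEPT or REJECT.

S₀ = ε-closure({0}) = {0,1,2,4,8,9,10}
'c' @ 1: {5,6,11,12}
'b' @ 2: {1,3,4,7}  [accepting]
'c' @ 3: {5,6}
'b' @ 4: {1,3,4,7}  [accepting]
end set {1,3,4,7} — state 1 in

Answer: ACCEPT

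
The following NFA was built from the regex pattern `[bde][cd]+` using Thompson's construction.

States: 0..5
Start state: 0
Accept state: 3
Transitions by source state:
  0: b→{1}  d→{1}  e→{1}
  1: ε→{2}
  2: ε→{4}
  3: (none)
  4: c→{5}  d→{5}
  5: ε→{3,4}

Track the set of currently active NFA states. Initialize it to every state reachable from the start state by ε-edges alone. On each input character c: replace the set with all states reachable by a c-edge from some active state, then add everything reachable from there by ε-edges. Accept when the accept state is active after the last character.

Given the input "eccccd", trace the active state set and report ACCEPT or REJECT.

S₀ = ε-closure({0}) = {0}
'e' @ 1: {1,2,4}
'c' @ 2: {3,4,5}  [accepting]
'c' @ 3: {3,4,5}  [accepting]
'c' @ 4: {3,4,5}  [accepting]
'c' @ 5: {3,4,5}  [accepting]
'd' @ 6: {3,4,5}  [accepting]
after full input: {3,4,5}  (accept=3 in)

Answer: ACCEPT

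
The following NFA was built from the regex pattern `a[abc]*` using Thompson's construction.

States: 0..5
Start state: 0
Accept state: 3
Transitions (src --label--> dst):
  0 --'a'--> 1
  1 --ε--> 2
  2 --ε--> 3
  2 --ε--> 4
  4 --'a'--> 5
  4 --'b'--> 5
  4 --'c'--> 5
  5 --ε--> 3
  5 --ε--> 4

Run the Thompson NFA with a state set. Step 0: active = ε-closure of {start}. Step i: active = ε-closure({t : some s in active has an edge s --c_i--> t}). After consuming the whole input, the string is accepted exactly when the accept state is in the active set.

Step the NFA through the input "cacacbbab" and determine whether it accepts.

Answer: REJECT

Steps:
start: ε-closure({0}) = {0}
'c' @ 1: {}  — no active states
rest 'acacbbab' ignored (set empty)
after full input: {}  (accept=3 not in)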